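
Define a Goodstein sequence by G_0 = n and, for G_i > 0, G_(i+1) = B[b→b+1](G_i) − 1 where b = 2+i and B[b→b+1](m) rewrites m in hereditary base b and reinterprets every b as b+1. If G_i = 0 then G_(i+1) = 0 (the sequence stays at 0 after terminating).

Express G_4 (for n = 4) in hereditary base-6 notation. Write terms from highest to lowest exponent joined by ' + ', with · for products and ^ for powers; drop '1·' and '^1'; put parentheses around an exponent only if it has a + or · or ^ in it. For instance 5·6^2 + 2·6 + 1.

(0) 4|_2 = 2^2 ↦ 3^3|_3 = 27 ⇒ 26
(1) 26|_3 = 2·3^2 + 2·3 + 2 ↦ 2·4^2 + 2·4 + 2|_4 = 42 ⇒ 41
(2) 41|_4 = 2·4^2 + 2·4 + 1 ↦ 2·5^2 + 2·5 + 1|_5 = 61 ⇒ 60
(3) 60|_5 = 2·5^2 + 2·5 ↦ 2·6^2 + 2·6|_6 = 84 ⇒ 83
(4) 83|_6 = 2·6^2 + 6 + 5 ↦ 2·7^2 + 7 + 5|_7 = 110 ⇒ 109

2·6^2 + 6 + 5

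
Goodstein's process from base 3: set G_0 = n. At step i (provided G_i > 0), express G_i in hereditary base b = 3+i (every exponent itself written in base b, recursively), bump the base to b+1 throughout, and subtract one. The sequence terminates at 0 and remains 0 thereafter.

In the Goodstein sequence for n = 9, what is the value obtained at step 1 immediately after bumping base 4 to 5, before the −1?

(0) 9|_3 = 3^2 ↦ 4^2|_4 = 16 ⇒ 15
(1) 15|_4 = 3·4 + 3 ↦ 3·5 + 3|_5 = 18 ⇒ 17

18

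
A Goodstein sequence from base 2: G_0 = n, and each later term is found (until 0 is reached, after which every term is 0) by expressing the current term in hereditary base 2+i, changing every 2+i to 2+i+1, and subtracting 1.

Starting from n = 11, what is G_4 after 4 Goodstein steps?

G_0=11  [base 2] 2^(2 + 1) + 2 + 1  →[2↦3]→  3^(3 + 1) + 3 + 1 = 85  −1 ⇒ G_1=84
G_1=84  [base 3] 3^(3 + 1) + 3  →[3↦4]→  4^(4 + 1) + 4 = 1028  −1 ⇒ G_2=1027
G_2=1027  [base 4] 4^(4 + 1) + 3  →[4↦5]→  5^(5 + 1) + 3 = 15628  −1 ⇒ G_3=15627
G_3=15627  [base 5] 5^(5 + 1) + 2  →[5↦6]→  6^(6 + 1) + 2 = 279938  −1 ⇒ G_4=279937
G_4=279937  [base 6] 6^(6 + 1) + 1  →[6↦7]→  7^(7 + 1) + 1 = 5764802  −1 ⇒ G_5=5764801

279937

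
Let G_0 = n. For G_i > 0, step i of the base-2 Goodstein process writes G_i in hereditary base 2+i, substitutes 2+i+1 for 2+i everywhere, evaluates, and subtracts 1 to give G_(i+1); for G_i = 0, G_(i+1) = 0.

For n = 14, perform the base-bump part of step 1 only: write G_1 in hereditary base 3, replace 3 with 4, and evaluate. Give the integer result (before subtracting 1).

14 —HB2→ 2^(2 + 1) + 2^2 + 2 —bump→ 3^(3 + 1) + 3^3 + 3 = 111 —(−1)→ 110
110 —HB3→ 3^(3 + 1) + 3^3 + 2 —bump→ 4^(4 + 1) + 4^4 + 2 = 1282 —(−1)→ 1281

1282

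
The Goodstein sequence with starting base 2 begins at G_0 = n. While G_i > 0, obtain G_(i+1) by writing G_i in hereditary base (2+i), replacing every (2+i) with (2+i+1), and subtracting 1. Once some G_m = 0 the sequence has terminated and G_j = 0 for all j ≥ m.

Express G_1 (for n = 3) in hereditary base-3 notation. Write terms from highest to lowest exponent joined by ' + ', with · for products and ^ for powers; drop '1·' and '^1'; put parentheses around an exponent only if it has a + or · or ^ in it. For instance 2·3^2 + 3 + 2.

step 0: 3 = 2 + 1; sub 3 for 2: 3 + 1; = 4; G_1 = 4−1 = 3
step 1: 3 = 3; sub 4 for 3: 4; = 4; G_2 = 4−1 = 3

3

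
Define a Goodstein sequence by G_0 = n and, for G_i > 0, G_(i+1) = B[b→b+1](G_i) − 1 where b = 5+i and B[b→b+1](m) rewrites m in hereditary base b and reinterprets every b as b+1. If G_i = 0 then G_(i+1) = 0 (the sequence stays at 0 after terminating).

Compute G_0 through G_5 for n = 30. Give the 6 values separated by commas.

30, 41, 53, 67, 83, 101

G_0=30  [base 5] 5^2 + 5  →[5↦6]→  6^2 + 6 = 42  −1 ⇒ G_1=41
G_1=41  [base 6] 6^2 + 5  →[6↦7]→  7^2 + 5 = 54  −1 ⇒ G_2=53
G_2=53  [base 7] 7^2 + 4  →[7↦8]→  8^2 + 4 = 68  −1 ⇒ G_3=67
G_3=67  [base 8] 8^2 + 3  →[8↦9]→  9^2 + 3 = 84  −1 ⇒ G_4=83
G_4=83  [base 9] 9^2 + 2  →[9↦10]→  10^2 + 2 = 102  −1 ⇒ G_5=101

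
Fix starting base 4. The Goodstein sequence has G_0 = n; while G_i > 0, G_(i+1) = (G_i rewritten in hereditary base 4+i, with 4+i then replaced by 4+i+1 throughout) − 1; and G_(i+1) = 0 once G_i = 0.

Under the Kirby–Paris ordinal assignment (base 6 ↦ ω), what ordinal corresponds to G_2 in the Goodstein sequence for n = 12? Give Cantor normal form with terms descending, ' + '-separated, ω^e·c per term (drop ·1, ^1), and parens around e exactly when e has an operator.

G_0 = 12. HB_4(12) = 3·4. Bump = 15. G_1 = 14.
G_1 = 14. HB_5(14) = 2·5 + 4. Bump = 16. G_2 = 15.
G_2 = 15. HB_6(15) = 2·6 + 3. Bump = 17. G_3 = 16.

ω·2 + 3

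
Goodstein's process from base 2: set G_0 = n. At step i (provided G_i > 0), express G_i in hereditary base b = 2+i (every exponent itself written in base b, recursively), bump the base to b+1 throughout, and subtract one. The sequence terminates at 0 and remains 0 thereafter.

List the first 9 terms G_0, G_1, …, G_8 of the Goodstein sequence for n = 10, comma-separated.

10, 83, 1025, 15625, 279935, 4215754, 84073323, 1937434592, 50000555551

G_0=10  [base 2] 2^(2 + 1) + 2  →[2↦3]→  3^(3 + 1) + 3 = 84  −1 ⇒ G_1=83
G_1=83  [base 3] 3^(3 + 1) + 2  →[3↦4]→  4^(4 + 1) + 2 = 1026  −1 ⇒ G_2=1025
G_2=1025  [base 4] 4^(4 + 1) + 1  →[4↦5]→  5^(5 + 1) + 1 = 15626  −1 ⇒ G_3=15625
G_3=15625  [base 5] 5^(5 + 1)  →[5↦6]→  6^(6 + 1) = 279936  −1 ⇒ G_4=279935
G_4=279935  [base 6] 5·6^6 + 5·6^5 + 5·6^4 + 5·6^3 + 5·6^2 + 5·6 + 5  →[6↦7]→  5·7^7 + 5·7^5 + 5·7^4 + 5·7^3 + 5·7^2 + 5·7 + 5 = 4215755  −1 ⇒ G_5=4215754
G_5=4215754  [base 7] 5·7^7 + 5·7^5 + 5·7^4 + 5·7^3 + 5·7^2 + 5·7 + 4  →[7↦8]→  5·8^8 + 5·8^5 + 5·8^4 + 5·8^3 + 5·8^2 + 5·8 + 4 = 84073324  −1 ⇒ G_6=84073323
G_6=84073323  [base 8] 5·8^8 + 5·8^5 + 5·8^4 + 5·8^3 + 5·8^2 + 5·8 + 3  →[8↦9]→  5·9^9 + 5·9^5 + 5·9^4 + 5·9^3 + 5·9^2 + 5·9 + 3 = 1937434593  −1 ⇒ G_7=1937434592
G_7=1937434592  [base 9] 5·9^9 + 5·9^5 + 5·9^4 + 5·9^3 + 5·9^2 + 5·9 + 2  →[9↦10]→  5·10^10 + 5·10^5 + 5·10^4 + 5·10^3 + 5·10^2 + 5·10 + 2 = 50000555552  −1 ⇒ G_8=50000555551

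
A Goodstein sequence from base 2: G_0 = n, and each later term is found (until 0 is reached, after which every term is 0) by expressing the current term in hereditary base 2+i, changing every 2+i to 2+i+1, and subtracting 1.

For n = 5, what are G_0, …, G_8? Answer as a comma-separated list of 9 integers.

[0] 5 ≡ 2^2 + 1 (base 2). Lift 3: 28. −1: 27.
[1] 27 ≡ 3^3 (base 3). Lift 4: 256. −1: 255.
[2] 255 ≡ 3·4^3 + 3·4^2 + 3·4 + 3 (base 4). Lift 5: 468. −1: 467.
[3] 467 ≡ 3·5^3 + 3·5^2 + 3·5 + 2 (base 5). Lift 6: 776. −1: 775.
[4] 775 ≡ 3·6^3 + 3·6^2 + 3·6 + 1 (base 6). Lift 7: 1198. −1: 1197.
[5] 1197 ≡ 3·7^3 + 3·7^2 + 3·7 (base 7). Lift 8: 1752. −1: 1751.
[6] 1751 ≡ 3·8^3 + 3·8^2 + 2·8 + 7 (base 8). Lift 9: 2455. −1: 2454.
[7] 2454 ≡ 3·9^3 + 3·9^2 + 2·9 + 6 (base 9). Lift 10: 3326. −1: 3325.

5, 27, 255, 467, 775, 1197, 1751, 2454, 3325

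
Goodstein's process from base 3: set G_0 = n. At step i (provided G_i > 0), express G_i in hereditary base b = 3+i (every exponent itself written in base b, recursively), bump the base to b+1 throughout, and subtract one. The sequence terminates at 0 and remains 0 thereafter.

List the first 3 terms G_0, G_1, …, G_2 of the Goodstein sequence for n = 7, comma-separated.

G_0 = 7. HB_3(7) = 2·3 + 1. Bump = 9. G_1 = 8.
G_1 = 8. HB_4(8) = 2·4. Bump = 10. G_2 = 9.

7, 8, 9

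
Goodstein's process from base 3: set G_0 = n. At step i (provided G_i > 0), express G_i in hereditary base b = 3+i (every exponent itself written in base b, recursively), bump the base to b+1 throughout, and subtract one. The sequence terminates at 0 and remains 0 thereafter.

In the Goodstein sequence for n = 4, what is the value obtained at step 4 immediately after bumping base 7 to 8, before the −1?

2

G_0 = 4. HB_3(4) = 3 + 1. Bump = 5. G_1 = 4.
G_1 = 4. HB_4(4) = 4. Bump = 5. G_2 = 4.
G_2 = 4. HB_5(4) = 4. Bump = 4. G_3 = 3.
G_3 = 3. HB_6(3) = 3. Bump = 3. G_4 = 2.
G_4 = 2. HB_7(2) = 2. Bump = 2. G_5 = 1.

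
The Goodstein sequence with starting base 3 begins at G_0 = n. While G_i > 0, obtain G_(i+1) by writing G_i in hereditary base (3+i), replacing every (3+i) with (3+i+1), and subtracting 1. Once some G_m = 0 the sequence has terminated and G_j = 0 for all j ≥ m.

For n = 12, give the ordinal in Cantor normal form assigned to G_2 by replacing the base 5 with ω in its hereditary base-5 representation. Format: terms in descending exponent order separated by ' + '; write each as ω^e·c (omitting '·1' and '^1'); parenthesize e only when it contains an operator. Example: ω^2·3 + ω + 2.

(0) 12|_3 = 3^2 + 3 ↦ 4^2 + 4|_4 = 20 ⇒ 19
(1) 19|_4 = 4^2 + 3 ↦ 5^2 + 3|_5 = 28 ⇒ 27
(2) 27|_5 = 5^2 + 2 ↦ 6^2 + 2|_6 = 38 ⇒ 37

ω^2 + 2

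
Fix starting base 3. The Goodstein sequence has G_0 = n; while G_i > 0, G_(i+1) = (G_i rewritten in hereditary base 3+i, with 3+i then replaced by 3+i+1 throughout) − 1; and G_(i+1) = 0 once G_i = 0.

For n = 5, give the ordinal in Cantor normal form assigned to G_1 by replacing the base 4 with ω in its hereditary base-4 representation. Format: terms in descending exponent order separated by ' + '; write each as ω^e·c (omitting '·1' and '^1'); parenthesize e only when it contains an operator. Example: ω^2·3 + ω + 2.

G_0 = 5. HB_3(5) = 3 + 2. Bump = 6. G_1 = 5.
G_1 = 5. HB_4(5) = 4 + 1. Bump = 6. G_2 = 5.

ω + 1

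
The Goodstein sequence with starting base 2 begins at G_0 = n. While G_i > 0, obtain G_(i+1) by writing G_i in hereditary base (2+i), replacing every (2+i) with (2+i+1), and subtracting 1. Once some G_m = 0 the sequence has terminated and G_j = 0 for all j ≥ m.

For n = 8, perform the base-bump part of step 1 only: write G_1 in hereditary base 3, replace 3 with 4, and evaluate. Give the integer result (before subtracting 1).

G_0 = 8. HB_2(8) = 2^(2 + 1). Bump = 81. G_1 = 80.
G_1 = 80. HB_3(80) = 2·3^3 + 2·3^2 + 2·3 + 2. Bump = 554. G_2 = 553.

554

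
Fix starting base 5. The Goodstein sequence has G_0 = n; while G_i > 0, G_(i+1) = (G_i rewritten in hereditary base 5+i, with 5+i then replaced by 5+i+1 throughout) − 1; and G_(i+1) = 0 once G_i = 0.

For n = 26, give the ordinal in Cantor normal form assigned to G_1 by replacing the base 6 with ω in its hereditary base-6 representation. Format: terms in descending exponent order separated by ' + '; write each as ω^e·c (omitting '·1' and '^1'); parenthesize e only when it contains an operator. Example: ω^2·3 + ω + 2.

ω^2

i=0: 26 = 5^2 + 1 (b=5); 5→6: 6^2 + 1 = 37; 37−1 = 36
i=1: 36 = 6^2 (b=6); 6→7: 7^2 = 49; 49−1 = 48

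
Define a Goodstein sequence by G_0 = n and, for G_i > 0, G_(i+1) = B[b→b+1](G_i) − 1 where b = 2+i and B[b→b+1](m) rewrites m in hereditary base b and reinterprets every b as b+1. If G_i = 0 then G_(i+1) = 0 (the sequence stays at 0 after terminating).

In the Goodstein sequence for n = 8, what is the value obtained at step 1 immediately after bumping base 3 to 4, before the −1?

(0) 8|_2 = 2^(2 + 1) ↦ 3^(3 + 1)|_3 = 81 ⇒ 80
(1) 80|_3 = 2·3^3 + 2·3^2 + 2·3 + 2 ↦ 2·4^4 + 2·4^2 + 2·4 + 2|_4 = 554 ⇒ 553

554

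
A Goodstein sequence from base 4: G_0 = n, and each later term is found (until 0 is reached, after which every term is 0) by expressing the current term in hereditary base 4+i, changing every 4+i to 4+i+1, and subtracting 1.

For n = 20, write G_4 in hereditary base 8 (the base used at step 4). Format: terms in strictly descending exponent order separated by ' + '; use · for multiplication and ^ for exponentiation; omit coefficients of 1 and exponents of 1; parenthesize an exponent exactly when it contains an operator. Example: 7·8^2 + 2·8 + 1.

8^2 + 1

step 0: 20 = 4^2 + 4; sub 5 for 4: 5^2 + 5; = 30; G_1 = 30−1 = 29
step 1: 29 = 5^2 + 4; sub 6 for 5: 6^2 + 4; = 40; G_2 = 40−1 = 39
step 2: 39 = 6^2 + 3; sub 7 for 6: 7^2 + 3; = 52; G_3 = 52−1 = 51
step 3: 51 = 7^2 + 2; sub 8 for 7: 8^2 + 2; = 66; G_4 = 66−1 = 65
step 4: 65 = 8^2 + 1; sub 9 for 8: 9^2 + 1; = 82; G_5 = 82−1 = 81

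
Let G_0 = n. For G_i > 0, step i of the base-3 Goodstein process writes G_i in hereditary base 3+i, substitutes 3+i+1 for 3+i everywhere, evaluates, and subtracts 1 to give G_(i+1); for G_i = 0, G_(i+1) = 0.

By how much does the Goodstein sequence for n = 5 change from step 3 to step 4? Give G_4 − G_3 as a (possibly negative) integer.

base 3: 5 = 3 + 2; at 4: 4 + 2 = 6; next = 5
base 4: 5 = 4 + 1; at 5: 5 + 1 = 6; next = 5
base 5: 5 = 5; at 6: 6 = 6; next = 5
base 6: 5 = 5; at 7: 5 = 5; next = 4

-1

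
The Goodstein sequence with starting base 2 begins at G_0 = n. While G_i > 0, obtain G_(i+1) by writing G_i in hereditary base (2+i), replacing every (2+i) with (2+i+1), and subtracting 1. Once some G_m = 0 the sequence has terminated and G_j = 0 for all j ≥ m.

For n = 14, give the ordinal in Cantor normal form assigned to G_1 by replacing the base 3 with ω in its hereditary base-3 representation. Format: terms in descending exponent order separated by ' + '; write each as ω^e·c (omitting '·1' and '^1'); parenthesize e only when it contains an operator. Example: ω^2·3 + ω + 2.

base 2: 14 = 2^(2 + 1) + 2^2 + 2; at 3: 3^(3 + 1) + 3^3 + 3 = 111; next = 110
base 3: 110 = 3^(3 + 1) + 3^3 + 2; at 4: 4^(4 + 1) + 4^4 + 2 = 1282; next = 1281

ω^(ω + 1) + ω^ω + 2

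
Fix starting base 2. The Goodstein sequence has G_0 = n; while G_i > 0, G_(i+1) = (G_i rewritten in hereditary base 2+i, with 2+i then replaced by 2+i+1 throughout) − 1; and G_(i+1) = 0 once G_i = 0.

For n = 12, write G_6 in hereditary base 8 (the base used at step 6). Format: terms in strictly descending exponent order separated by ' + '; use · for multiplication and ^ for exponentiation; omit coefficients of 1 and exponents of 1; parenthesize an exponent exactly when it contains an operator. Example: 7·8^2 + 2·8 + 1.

8^(8 + 1) + 2·8^2 + 8 + 3

i=0: 12 = 2^(2 + 1) + 2^2 (b=2); 2→3: 3^(3 + 1) + 3^3 = 108; 108−1 = 107
i=1: 107 = 3^(3 + 1) + 2·3^2 + 2·3 + 2 (b=3); 3→4: 4^(4 + 1) + 2·4^2 + 2·4 + 2 = 1066; 1066−1 = 1065
i=2: 1065 = 4^(4 + 1) + 2·4^2 + 2·4 + 1 (b=4); 4→5: 5^(5 + 1) + 2·5^2 + 2·5 + 1 = 15686; 15686−1 = 15685
i=3: 15685 = 5^(5 + 1) + 2·5^2 + 2·5 (b=5); 5→6: 6^(6 + 1) + 2·6^2 + 2·6 = 280020; 280020−1 = 280019
i=4: 280019 = 6^(6 + 1) + 2·6^2 + 6 + 5 (b=6); 6→7: 7^(7 + 1) + 2·7^2 + 7 + 5 = 5764911; 5764911−1 = 5764910
i=5: 5764910 = 7^(7 + 1) + 2·7^2 + 7 + 4 (b=7); 7→8: 8^(8 + 1) + 2·8^2 + 8 + 4 = 134217868; 134217868−1 = 134217867
i=6: 134217867 = 8^(8 + 1) + 2·8^2 + 8 + 3 (b=8); 8→9: 9^(9 + 1) + 2·9^2 + 9 + 3 = 3486784575; 3486784575−1 = 3486784574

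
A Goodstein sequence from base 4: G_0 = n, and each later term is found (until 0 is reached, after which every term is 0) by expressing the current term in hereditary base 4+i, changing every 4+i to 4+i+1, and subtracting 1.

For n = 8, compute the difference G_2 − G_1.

0

(0) 8|_4 = 2·4 ↦ 2·5|_5 = 10 ⇒ 9
(1) 9|_5 = 5 + 4 ↦ 6 + 4|_6 = 10 ⇒ 9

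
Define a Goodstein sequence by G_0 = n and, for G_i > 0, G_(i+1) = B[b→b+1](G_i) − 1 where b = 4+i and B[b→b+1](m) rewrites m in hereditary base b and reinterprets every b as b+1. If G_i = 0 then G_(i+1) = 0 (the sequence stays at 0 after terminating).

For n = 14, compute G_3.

(0) 14|_4 = 3·4 + 2 ↦ 3·5 + 2|_5 = 17 ⇒ 16
(1) 16|_5 = 3·5 + 1 ↦ 3·6 + 1|_6 = 19 ⇒ 18
(2) 18|_6 = 3·6 ↦ 3·7|_7 = 21 ⇒ 20
(3) 20|_7 = 2·7 + 6 ↦ 2·8 + 6|_8 = 22 ⇒ 21

20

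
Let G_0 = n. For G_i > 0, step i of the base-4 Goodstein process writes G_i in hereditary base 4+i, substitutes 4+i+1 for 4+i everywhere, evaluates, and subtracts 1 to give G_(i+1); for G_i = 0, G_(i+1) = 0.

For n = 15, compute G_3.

21

G_0 = 15. HB_4(15) = 3·4 + 3. Bump = 18. G_1 = 17.
G_1 = 17. HB_5(17) = 3·5 + 2. Bump = 20. G_2 = 19.
G_2 = 19. HB_6(19) = 3·6 + 1. Bump = 22. G_3 = 21.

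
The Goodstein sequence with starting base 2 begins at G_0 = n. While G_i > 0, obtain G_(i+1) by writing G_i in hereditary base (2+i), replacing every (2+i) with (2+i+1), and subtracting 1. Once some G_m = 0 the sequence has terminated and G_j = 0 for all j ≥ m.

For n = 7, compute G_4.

G_0=7  [base 2] 2^2 + 2 + 1  →[2↦3]→  3^3 + 3 + 1 = 31  −1 ⇒ G_1=30
G_1=30  [base 3] 3^3 + 3  →[3↦4]→  4^4 + 4 = 260  −1 ⇒ G_2=259
G_2=259  [base 4] 4^4 + 3  →[4↦5]→  5^5 + 3 = 3128  −1 ⇒ G_3=3127
G_3=3127  [base 5] 5^5 + 2  →[5↦6]→  6^6 + 2 = 46658  −1 ⇒ G_4=46657
G_4=46657  [base 6] 6^6 + 1  →[6↦7]→  7^7 + 1 = 823544  −1 ⇒ G_5=823543

46657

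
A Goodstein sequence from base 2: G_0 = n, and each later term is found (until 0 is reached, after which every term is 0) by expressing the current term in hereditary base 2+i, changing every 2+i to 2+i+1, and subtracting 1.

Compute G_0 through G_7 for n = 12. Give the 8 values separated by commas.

12, 107, 1065, 15685, 280019, 5764910, 134217867, 3486784574

[0] 12 ≡ 2^(2 + 1) + 2^2 (base 2). Lift 3: 108. −1: 107.
[1] 107 ≡ 3^(3 + 1) + 2·3^2 + 2·3 + 2 (base 3). Lift 4: 1066. −1: 1065.
[2] 1065 ≡ 4^(4 + 1) + 2·4^2 + 2·4 + 1 (base 4). Lift 5: 15686. −1: 15685.
[3] 15685 ≡ 5^(5 + 1) + 2·5^2 + 2·5 (base 5). Lift 6: 280020. −1: 280019.
[4] 280019 ≡ 6^(6 + 1) + 2·6^2 + 6 + 5 (base 6). Lift 7: 5764911. −1: 5764910.
[5] 5764910 ≡ 7^(7 + 1) + 2·7^2 + 7 + 4 (base 7). Lift 8: 134217868. −1: 134217867.
[6] 134217867 ≡ 8^(8 + 1) + 2·8^2 + 8 + 3 (base 8). Lift 9: 3486784575. −1: 3486784574.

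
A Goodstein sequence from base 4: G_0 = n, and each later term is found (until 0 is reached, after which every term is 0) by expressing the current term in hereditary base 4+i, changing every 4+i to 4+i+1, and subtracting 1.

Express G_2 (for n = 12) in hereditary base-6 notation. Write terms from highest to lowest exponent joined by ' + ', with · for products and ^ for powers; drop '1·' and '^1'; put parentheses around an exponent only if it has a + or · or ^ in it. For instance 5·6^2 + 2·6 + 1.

2·6 + 3

G_0 = 12. HB_4(12) = 3·4. Bump = 15. G_1 = 14.
G_1 = 14. HB_5(14) = 2·5 + 4. Bump = 16. G_2 = 15.
G_2 = 15. HB_6(15) = 2·6 + 3. Bump = 17. G_3 = 16.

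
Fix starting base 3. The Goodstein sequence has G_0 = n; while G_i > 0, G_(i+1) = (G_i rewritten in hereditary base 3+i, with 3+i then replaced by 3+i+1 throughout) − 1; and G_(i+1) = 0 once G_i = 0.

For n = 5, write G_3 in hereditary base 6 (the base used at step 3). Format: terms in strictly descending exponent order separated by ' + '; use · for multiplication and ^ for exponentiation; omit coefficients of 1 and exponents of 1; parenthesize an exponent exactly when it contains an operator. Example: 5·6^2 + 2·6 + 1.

G_0 = 5. HB_3(5) = 3 + 2. Bump = 6. G_1 = 5.
G_1 = 5. HB_4(5) = 4 + 1. Bump = 6. G_2 = 5.
G_2 = 5. HB_5(5) = 5. Bump = 6. G_3 = 5.
G_3 = 5. HB_6(5) = 5. Bump = 5. G_4 = 4.

5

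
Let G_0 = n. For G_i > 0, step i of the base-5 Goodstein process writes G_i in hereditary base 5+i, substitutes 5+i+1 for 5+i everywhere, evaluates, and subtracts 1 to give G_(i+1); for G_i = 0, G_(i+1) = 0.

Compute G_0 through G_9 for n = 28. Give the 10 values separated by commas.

step 0: 28 = 5^2 + 3; sub 6 for 5: 6^2 + 3; = 39; G_1 = 39−1 = 38
step 1: 38 = 6^2 + 2; sub 7 for 6: 7^2 + 2; = 51; G_2 = 51−1 = 50
step 2: 50 = 7^2 + 1; sub 8 for 7: 8^2 + 1; = 65; G_3 = 65−1 = 64
step 3: 64 = 8^2; sub 9 for 8: 9^2; = 81; G_4 = 81−1 = 80
step 4: 80 = 8·9 + 8; sub 10 for 9: 8·10 + 8; = 88; G_5 = 88−1 = 87
step 5: 87 = 8·10 + 7; sub 11 for 10: 8·11 + 7; = 95; G_6 = 95−1 = 94
step 6: 94 = 8·11 + 6; sub 12 for 11: 8·12 + 6; = 102; G_7 = 102−1 = 101
step 7: 101 = 8·12 + 5; sub 13 for 12: 8·13 + 5; = 109; G_8 = 109−1 = 108
step 8: 108 = 8·13 + 4; sub 14 for 13: 8·14 + 4; = 116; G_9 = 116−1 = 115

28, 38, 50, 64, 80, 87, 94, 101, 108, 115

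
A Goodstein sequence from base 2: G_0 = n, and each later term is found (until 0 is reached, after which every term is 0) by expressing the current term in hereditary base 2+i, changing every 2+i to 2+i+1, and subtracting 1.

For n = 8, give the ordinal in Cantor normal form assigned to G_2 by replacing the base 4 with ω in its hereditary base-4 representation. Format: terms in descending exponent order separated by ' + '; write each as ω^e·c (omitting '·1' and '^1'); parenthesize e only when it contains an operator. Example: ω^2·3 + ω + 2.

ω^ω·2 + ω^2·2 + ω·2 + 1

i=0: 8 = 2^(2 + 1) (b=2); 2→3: 3^(3 + 1) = 81; 81−1 = 80
i=1: 80 = 2·3^3 + 2·3^2 + 2·3 + 2 (b=3); 3→4: 2·4^4 + 2·4^2 + 2·4 + 2 = 554; 554−1 = 553
i=2: 553 = 2·4^4 + 2·4^2 + 2·4 + 1 (b=4); 4→5: 2·5^5 + 2·5^2 + 2·5 + 1 = 6311; 6311−1 = 6310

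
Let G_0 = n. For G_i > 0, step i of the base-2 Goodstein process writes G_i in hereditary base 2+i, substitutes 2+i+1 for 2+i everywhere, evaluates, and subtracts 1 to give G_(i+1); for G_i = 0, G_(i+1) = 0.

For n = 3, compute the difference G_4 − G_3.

-1

G_0=3  [base 2] 2 + 1  →[2↦3]→  3 + 1 = 4  −1 ⇒ G_1=3
G_1=3  [base 3] 3  →[3↦4]→  4 = 4  −1 ⇒ G_2=3
G_2=3  [base 4] 3  →[4↦5]→  3 = 3  −1 ⇒ G_3=2
G_3=2  [base 5] 2  →[5↦6]→  2 = 2  −1 ⇒ G_4=1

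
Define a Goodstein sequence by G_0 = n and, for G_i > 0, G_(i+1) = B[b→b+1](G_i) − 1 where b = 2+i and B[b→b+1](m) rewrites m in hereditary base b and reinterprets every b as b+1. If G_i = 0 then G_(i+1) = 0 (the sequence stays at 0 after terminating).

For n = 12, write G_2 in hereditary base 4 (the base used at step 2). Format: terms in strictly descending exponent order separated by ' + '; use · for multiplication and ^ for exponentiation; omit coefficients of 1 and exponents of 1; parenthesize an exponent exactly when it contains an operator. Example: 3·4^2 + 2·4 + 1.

G_0=12  [base 2] 2^(2 + 1) + 2^2  →[2↦3]→  3^(3 + 1) + 3^3 = 108  −1 ⇒ G_1=107
G_1=107  [base 3] 3^(3 + 1) + 2·3^2 + 2·3 + 2  →[3↦4]→  4^(4 + 1) + 2·4^2 + 2·4 + 2 = 1066  −1 ⇒ G_2=1065
G_2=1065  [base 4] 4^(4 + 1) + 2·4^2 + 2·4 + 1  →[4↦5]→  5^(5 + 1) + 2·5^2 + 2·5 + 1 = 15686  −1 ⇒ G_3=15685

4^(4 + 1) + 2·4^2 + 2·4 + 1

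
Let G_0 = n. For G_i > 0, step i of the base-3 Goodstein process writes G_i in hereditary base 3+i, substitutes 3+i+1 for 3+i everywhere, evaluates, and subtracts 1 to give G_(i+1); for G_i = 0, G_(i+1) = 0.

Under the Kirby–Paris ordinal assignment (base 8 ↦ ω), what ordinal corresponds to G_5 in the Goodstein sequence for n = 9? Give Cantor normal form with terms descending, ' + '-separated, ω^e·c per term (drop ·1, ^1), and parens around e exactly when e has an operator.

9 —HB3→ 3^2 —bump→ 4^2 = 16 —(−1)→ 15
15 —HB4→ 3·4 + 3 —bump→ 3·5 + 3 = 18 —(−1)→ 17
17 —HB5→ 3·5 + 2 —bump→ 3·6 + 2 = 20 —(−1)→ 19
19 —HB6→ 3·6 + 1 —bump→ 3·7 + 1 = 22 —(−1)→ 21
21 —HB7→ 3·7 —bump→ 3·8 = 24 —(−1)→ 23
23 —HB8→ 2·8 + 7 —bump→ 2·9 + 7 = 25 —(−1)→ 24

ω·2 + 7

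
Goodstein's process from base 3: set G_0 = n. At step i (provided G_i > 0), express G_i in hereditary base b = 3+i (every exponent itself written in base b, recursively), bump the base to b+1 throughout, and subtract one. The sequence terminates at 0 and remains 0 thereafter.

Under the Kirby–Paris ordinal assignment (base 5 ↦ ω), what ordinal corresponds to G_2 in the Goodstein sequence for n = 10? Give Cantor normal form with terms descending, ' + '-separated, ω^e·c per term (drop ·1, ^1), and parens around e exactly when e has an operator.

ω·4 + 4

[0] 10 ≡ 3^2 + 1 (base 3). Lift 4: 17. −1: 16.
[1] 16 ≡ 4^2 (base 4). Lift 5: 25. −1: 24.
[2] 24 ≡ 4·5 + 4 (base 5). Lift 6: 28. −1: 27.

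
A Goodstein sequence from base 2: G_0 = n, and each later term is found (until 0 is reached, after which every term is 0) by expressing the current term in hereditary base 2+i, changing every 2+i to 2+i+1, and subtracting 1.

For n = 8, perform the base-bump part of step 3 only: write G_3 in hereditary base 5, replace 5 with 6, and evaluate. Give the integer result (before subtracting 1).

i=0: 8 = 2^(2 + 1) (b=2); 2→3: 3^(3 + 1) = 81; 81−1 = 80
i=1: 80 = 2·3^3 + 2·3^2 + 2·3 + 2 (b=3); 3→4: 2·4^4 + 2·4^2 + 2·4 + 2 = 554; 554−1 = 553
i=2: 553 = 2·4^4 + 2·4^2 + 2·4 + 1 (b=4); 4→5: 2·5^5 + 2·5^2 + 2·5 + 1 = 6311; 6311−1 = 6310
i=3: 6310 = 2·5^5 + 2·5^2 + 2·5 (b=5); 5→6: 2·6^6 + 2·6^2 + 2·6 = 93396; 93396−1 = 93395

93396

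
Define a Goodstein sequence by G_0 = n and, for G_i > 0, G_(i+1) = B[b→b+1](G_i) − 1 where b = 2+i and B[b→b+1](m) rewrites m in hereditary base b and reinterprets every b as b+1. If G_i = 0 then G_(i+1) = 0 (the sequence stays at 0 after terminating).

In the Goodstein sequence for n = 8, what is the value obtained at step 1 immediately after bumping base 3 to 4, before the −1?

554

[0] 8 ≡ 2^(2 + 1) (base 2). Lift 3: 81. −1: 80.
[1] 80 ≡ 2·3^3 + 2·3^2 + 2·3 + 2 (base 3). Lift 4: 554. −1: 553.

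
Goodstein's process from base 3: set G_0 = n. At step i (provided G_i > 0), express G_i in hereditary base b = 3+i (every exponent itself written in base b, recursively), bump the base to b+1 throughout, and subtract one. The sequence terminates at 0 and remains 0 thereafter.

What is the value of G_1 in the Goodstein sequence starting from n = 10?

16

(0) 10|_3 = 3^2 + 1 ↦ 4^2 + 1|_4 = 17 ⇒ 16
(1) 16|_4 = 4^2 ↦ 5^2|_5 = 25 ⇒ 24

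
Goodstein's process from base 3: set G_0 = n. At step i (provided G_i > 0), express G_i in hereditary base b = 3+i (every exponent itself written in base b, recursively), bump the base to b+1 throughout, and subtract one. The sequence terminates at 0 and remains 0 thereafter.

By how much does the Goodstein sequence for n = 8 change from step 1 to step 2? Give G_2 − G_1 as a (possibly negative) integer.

(0) 8|_3 = 2·3 + 2 ↦ 2·4 + 2|_4 = 10 ⇒ 9
(1) 9|_4 = 2·4 + 1 ↦ 2·5 + 1|_5 = 11 ⇒ 10

1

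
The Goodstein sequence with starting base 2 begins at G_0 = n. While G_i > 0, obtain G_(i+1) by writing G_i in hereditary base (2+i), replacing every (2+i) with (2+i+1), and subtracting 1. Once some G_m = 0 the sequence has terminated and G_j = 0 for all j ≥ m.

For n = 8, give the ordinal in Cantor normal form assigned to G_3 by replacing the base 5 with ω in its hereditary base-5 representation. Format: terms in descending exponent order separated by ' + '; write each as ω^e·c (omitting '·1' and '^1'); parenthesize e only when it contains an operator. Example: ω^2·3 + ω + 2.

ω^ω·2 + ω^2·2 + ω·2

[0] 8 ≡ 2^(2 + 1) (base 2). Lift 3: 81. −1: 80.
[1] 80 ≡ 2·3^3 + 2·3^2 + 2·3 + 2 (base 3). Lift 4: 554. −1: 553.
[2] 553 ≡ 2·4^4 + 2·4^2 + 2·4 + 1 (base 4). Lift 5: 6311. −1: 6310.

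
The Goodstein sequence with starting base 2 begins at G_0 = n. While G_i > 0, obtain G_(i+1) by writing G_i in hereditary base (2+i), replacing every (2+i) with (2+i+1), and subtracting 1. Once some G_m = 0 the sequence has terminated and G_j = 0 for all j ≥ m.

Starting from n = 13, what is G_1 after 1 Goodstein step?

108

(0) 13|_2 = 2^(2 + 1) + 2^2 + 1 ↦ 3^(3 + 1) + 3^3 + 1|_3 = 109 ⇒ 108
(1) 108|_3 = 3^(3 + 1) + 3^3 ↦ 4^(4 + 1) + 4^4|_4 = 1280 ⇒ 1279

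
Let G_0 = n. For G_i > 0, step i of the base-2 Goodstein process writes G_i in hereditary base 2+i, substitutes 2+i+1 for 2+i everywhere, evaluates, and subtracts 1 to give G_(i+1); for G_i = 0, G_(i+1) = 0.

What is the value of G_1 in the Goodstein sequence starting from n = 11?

84

[0] 11 ≡ 2^(2 + 1) + 2 + 1 (base 2). Lift 3: 85. −1: 84.
[1] 84 ≡ 3^(3 + 1) + 3 (base 3). Lift 4: 1028. −1: 1027.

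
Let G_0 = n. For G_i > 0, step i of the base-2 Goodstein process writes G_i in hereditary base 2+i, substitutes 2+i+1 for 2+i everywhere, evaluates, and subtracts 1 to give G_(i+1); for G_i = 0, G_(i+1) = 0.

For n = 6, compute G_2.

257

base 2: 6 = 2^2 + 2; at 3: 3^3 + 3 = 30; next = 29
base 3: 29 = 3^3 + 2; at 4: 4^4 + 2 = 258; next = 257
base 4: 257 = 4^4 + 1; at 5: 5^5 + 1 = 3126; next = 3125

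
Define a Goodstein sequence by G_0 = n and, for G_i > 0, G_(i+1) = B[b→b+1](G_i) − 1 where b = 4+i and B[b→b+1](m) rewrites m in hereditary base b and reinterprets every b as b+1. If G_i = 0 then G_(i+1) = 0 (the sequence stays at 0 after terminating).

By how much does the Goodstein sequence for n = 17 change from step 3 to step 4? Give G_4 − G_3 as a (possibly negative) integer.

4

base 4: 17 = 4^2 + 1; at 5: 5^2 + 1 = 26; next = 25
base 5: 25 = 5^2; at 6: 6^2 = 36; next = 35
base 6: 35 = 5·6 + 5; at 7: 5·7 + 5 = 40; next = 39
base 7: 39 = 5·7 + 4; at 8: 5·8 + 4 = 44; next = 43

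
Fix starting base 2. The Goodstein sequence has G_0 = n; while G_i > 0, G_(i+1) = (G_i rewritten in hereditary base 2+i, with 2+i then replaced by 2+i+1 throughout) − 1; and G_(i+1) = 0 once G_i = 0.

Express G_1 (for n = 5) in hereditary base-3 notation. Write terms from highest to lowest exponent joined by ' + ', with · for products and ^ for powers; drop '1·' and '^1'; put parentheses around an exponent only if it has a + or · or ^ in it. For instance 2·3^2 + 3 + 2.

step 0: 5 = 2^2 + 1; sub 3 for 2: 3^3 + 1; = 28; G_1 = 28−1 = 27
step 1: 27 = 3^3; sub 4 for 3: 4^4; = 256; G_2 = 256−1 = 255

3^3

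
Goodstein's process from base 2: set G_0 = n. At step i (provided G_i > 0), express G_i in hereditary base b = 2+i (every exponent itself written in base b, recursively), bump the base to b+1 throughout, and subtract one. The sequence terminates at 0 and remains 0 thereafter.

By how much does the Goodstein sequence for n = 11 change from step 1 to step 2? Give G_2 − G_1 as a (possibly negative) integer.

943

step 0: 11 = 2^(2 + 1) + 2 + 1; sub 3 for 2: 3^(3 + 1) + 3 + 1; = 85; G_1 = 85−1 = 84
step 1: 84 = 3^(3 + 1) + 3; sub 4 for 3: 4^(4 + 1) + 4; = 1028; G_2 = 1028−1 = 1027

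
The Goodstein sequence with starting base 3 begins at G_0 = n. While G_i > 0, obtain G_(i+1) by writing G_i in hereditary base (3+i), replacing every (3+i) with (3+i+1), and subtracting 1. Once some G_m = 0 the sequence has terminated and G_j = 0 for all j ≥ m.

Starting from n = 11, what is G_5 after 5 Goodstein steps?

(0) 11|_3 = 3^2 + 2 ↦ 4^2 + 2|_4 = 18 ⇒ 17
(1) 17|_4 = 4^2 + 1 ↦ 5^2 + 1|_5 = 26 ⇒ 25
(2) 25|_5 = 5^2 ↦ 6^2|_6 = 36 ⇒ 35
(3) 35|_6 = 5·6 + 5 ↦ 5·7 + 5|_7 = 40 ⇒ 39
(4) 39|_7 = 5·7 + 4 ↦ 5·8 + 4|_8 = 44 ⇒ 43
(5) 43|_8 = 5·8 + 3 ↦ 5·9 + 3|_9 = 48 ⇒ 47

43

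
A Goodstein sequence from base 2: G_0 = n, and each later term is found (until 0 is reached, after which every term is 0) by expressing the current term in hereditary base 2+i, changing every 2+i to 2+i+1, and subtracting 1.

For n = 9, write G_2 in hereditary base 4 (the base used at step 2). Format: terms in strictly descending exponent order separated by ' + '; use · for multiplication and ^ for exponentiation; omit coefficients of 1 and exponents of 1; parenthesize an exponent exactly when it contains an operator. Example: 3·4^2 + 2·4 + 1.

3·4^4 + 3·4^3 + 3·4^2 + 3·4 + 3

i=0: 9 = 2^(2 + 1) + 1 (b=2); 2→3: 3^(3 + 1) + 1 = 82; 82−1 = 81
i=1: 81 = 3^(3 + 1) (b=3); 3→4: 4^(4 + 1) = 1024; 1024−1 = 1023
i=2: 1023 = 3·4^4 + 3·4^3 + 3·4^2 + 3·4 + 3 (b=4); 4→5: 3·5^5 + 3·5^3 + 3·5^2 + 3·5 + 3 = 9843; 9843−1 = 9842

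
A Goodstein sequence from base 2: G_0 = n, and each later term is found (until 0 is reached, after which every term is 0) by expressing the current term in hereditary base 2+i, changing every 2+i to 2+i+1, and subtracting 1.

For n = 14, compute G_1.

110

(0) 14|_2 = 2^(2 + 1) + 2^2 + 2 ↦ 3^(3 + 1) + 3^3 + 3|_3 = 111 ⇒ 110
(1) 110|_3 = 3^(3 + 1) + 3^3 + 2 ↦ 4^(4 + 1) + 4^4 + 2|_4 = 1282 ⇒ 1281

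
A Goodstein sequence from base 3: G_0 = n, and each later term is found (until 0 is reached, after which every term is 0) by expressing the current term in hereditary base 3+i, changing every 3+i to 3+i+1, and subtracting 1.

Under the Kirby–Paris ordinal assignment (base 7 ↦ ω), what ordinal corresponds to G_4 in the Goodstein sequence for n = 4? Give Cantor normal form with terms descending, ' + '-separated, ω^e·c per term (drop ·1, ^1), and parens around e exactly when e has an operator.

G_0=4  [base 3] 3 + 1  →[3↦4]→  4 + 1 = 5  −1 ⇒ G_1=4
G_1=4  [base 4] 4  →[4↦5]→  5 = 5  −1 ⇒ G_2=4
G_2=4  [base 5] 4  →[5↦6]→  4 = 4  −1 ⇒ G_3=3
G_3=3  [base 6] 3  →[6↦7]→  3 = 3  −1 ⇒ G_4=2
G_4=2  [base 7] 2  →[7↦8]→  2 = 2  −1 ⇒ G_5=1

2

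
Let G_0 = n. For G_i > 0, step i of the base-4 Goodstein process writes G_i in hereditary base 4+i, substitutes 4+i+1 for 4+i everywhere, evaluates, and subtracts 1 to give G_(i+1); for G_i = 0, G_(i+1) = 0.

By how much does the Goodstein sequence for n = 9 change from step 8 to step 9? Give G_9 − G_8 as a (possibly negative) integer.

-1

9 —HB4→ 2·4 + 1 —bump→ 2·5 + 1 = 11 —(−1)→ 10
10 —HB5→ 2·5 —bump→ 2·6 = 12 —(−1)→ 11
11 —HB6→ 6 + 5 —bump→ 7 + 5 = 12 —(−1)→ 11
11 —HB7→ 7 + 4 —bump→ 8 + 4 = 12 —(−1)→ 11
11 —HB8→ 8 + 3 —bump→ 9 + 3 = 12 —(−1)→ 11
11 —HB9→ 9 + 2 —bump→ 10 + 2 = 12 —(−1)→ 11
11 —HB10→ 10 + 1 —bump→ 11 + 1 = 12 —(−1)→ 11
11 —HB11→ 11 —bump→ 12 = 12 —(−1)→ 11
11 —HB12→ 11 —bump→ 11 = 11 —(−1)→ 10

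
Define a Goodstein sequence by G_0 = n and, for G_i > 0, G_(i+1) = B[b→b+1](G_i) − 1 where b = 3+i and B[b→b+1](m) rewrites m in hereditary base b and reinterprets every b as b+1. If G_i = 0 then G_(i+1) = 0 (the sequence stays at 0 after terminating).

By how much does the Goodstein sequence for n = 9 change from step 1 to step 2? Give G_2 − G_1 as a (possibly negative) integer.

step 0: 9 = 3^2; sub 4 for 3: 4^2; = 16; G_1 = 16−1 = 15
step 1: 15 = 3·4 + 3; sub 5 for 4: 3·5 + 3; = 18; G_2 = 18−1 = 17

2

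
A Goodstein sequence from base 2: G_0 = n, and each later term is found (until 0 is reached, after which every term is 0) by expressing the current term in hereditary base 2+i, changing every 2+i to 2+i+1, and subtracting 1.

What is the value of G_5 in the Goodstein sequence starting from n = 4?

[0] 4 ≡ 2^2 (base 2). Lift 3: 27. −1: 26.
[1] 26 ≡ 2·3^2 + 2·3 + 2 (base 3). Lift 4: 42. −1: 41.
[2] 41 ≡ 2·4^2 + 2·4 + 1 (base 4). Lift 5: 61. −1: 60.
[3] 60 ≡ 2·5^2 + 2·5 (base 5). Lift 6: 84. −1: 83.
[4] 83 ≡ 2·6^2 + 6 + 5 (base 6). Lift 7: 110. −1: 109.

109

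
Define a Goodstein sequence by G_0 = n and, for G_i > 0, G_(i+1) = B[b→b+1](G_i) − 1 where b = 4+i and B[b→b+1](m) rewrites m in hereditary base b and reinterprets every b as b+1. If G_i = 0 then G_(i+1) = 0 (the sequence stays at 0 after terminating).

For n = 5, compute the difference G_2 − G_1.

5 —HB4→ 4 + 1 —bump→ 5 + 1 = 6 —(−1)→ 5
5 —HB5→ 5 —bump→ 6 = 6 —(−1)→ 5

0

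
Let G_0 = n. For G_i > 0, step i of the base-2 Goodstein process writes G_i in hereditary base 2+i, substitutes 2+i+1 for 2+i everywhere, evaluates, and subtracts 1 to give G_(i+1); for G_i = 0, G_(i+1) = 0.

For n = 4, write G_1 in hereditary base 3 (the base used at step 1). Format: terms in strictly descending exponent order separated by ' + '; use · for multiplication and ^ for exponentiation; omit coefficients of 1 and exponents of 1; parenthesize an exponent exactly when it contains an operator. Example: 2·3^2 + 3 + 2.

4 —HB2→ 2^2 —bump→ 3^3 = 27 —(−1)→ 26
26 —HB3→ 2·3^2 + 2·3 + 2 —bump→ 2·4^2 + 2·4 + 2 = 42 —(−1)→ 41

2·3^2 + 2·3 + 2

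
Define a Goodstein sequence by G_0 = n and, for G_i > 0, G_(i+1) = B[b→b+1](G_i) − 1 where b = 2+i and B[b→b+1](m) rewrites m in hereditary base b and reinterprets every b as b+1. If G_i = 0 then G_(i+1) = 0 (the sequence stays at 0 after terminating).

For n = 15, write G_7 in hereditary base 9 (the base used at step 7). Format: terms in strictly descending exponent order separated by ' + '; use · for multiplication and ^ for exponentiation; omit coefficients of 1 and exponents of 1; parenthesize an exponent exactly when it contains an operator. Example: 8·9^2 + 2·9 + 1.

9^(9 + 1) + 7·9^7 + 7·9^6 + 7·9^5 + 7·9^4 + 7·9^3 + 7·9^2 + 7·9 + 6

step 0: 15 = 2^(2 + 1) + 2^2 + 2 + 1; sub 3 for 2: 3^(3 + 1) + 3^3 + 3 + 1; = 112; G_1 = 112−1 = 111
step 1: 111 = 3^(3 + 1) + 3^3 + 3; sub 4 for 3: 4^(4 + 1) + 4^4 + 4; = 1284; G_2 = 1284−1 = 1283
step 2: 1283 = 4^(4 + 1) + 4^4 + 3; sub 5 for 4: 5^(5 + 1) + 5^5 + 3; = 18753; G_3 = 18753−1 = 18752
step 3: 18752 = 5^(5 + 1) + 5^5 + 2; sub 6 for 5: 6^(6 + 1) + 6^6 + 2; = 326594; G_4 = 326594−1 = 326593
step 4: 326593 = 6^(6 + 1) + 6^6 + 1; sub 7 for 6: 7^(7 + 1) + 7^7 + 1; = 6588345; G_5 = 6588345−1 = 6588344
step 5: 6588344 = 7^(7 + 1) + 7^7; sub 8 for 7: 8^(8 + 1) + 8^8; = 150994944; G_6 = 150994944−1 = 150994943
step 6: 150994943 = 8^(8 + 1) + 7·8^7 + 7·8^6 + 7·8^5 + 7·8^4 + 7·8^3 + 7·8^2 + 7·8 + 7; sub 9 for 8: 9^(9 + 1) + 7·9^7 + 7·9^6 + 7·9^5 + 7·9^4 + 7·9^3 + 7·9^2 + 7·9 + 7; = 3524450281; G_7 = 3524450281−1 = 3524450280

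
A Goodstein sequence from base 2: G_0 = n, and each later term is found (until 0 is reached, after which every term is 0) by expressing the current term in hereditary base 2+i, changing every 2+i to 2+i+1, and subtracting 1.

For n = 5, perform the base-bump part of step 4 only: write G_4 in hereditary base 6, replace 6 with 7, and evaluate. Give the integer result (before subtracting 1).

1198

5 —HB2→ 2^2 + 1 —bump→ 3^3 + 1 = 28 —(−1)→ 27
27 —HB3→ 3^3 —bump→ 4^4 = 256 —(−1)→ 255
255 —HB4→ 3·4^3 + 3·4^2 + 3·4 + 3 —bump→ 3·5^3 + 3·5^2 + 3·5 + 3 = 468 —(−1)→ 467
467 —HB5→ 3·5^3 + 3·5^2 + 3·5 + 2 —bump→ 3·6^3 + 3·6^2 + 3·6 + 2 = 776 —(−1)→ 775
775 —HB6→ 3·6^3 + 3·6^2 + 3·6 + 1 —bump→ 3·7^3 + 3·7^2 + 3·7 + 1 = 1198 —(−1)→ 1197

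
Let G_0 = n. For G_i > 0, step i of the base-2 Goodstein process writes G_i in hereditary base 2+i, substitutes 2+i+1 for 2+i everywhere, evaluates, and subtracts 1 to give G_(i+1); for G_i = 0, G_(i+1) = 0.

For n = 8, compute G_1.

80

base 2: 8 = 2^(2 + 1); at 3: 3^(3 + 1) = 81; next = 80
base 3: 80 = 2·3^3 + 2·3^2 + 2·3 + 2; at 4: 2·4^4 + 2·4^2 + 2·4 + 2 = 554; next = 553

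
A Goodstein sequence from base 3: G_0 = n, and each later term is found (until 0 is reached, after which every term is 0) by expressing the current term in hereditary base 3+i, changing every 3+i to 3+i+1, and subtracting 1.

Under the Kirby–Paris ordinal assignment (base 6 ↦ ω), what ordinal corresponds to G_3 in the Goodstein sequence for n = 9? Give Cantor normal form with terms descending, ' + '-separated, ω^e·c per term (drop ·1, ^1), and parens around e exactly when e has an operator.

9 —HB3→ 3^2 —bump→ 4^2 = 16 —(−1)→ 15
15 —HB4→ 3·4 + 3 —bump→ 3·5 + 3 = 18 —(−1)→ 17
17 —HB5→ 3·5 + 2 —bump→ 3·6 + 2 = 20 —(−1)→ 19
19 —HB6→ 3·6 + 1 —bump→ 3·7 + 1 = 22 —(−1)→ 21

ω·3 + 1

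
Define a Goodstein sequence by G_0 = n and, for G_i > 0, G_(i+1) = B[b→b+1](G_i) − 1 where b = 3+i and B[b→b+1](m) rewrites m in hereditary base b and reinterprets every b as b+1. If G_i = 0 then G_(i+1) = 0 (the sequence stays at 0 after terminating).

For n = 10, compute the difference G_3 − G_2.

G_0 = 10. HB_3(10) = 3^2 + 1. Bump = 17. G_1 = 16.
G_1 = 16. HB_4(16) = 4^2. Bump = 25. G_2 = 24.
G_2 = 24. HB_5(24) = 4·5 + 4. Bump = 28. G_3 = 27.

3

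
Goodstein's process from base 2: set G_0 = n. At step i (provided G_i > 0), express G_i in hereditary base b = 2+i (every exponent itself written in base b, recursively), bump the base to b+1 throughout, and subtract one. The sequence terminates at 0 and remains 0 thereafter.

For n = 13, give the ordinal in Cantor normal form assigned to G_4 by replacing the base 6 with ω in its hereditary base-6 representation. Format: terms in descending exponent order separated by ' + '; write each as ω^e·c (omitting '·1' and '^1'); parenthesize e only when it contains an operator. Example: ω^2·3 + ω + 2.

ω^(ω + 1) + ω^3·3 + ω^2·3 + ω·3 + 1

13 —HB2→ 2^(2 + 1) + 2^2 + 1 —bump→ 3^(3 + 1) + 3^3 + 1 = 109 —(−1)→ 108
108 —HB3→ 3^(3 + 1) + 3^3 —bump→ 4^(4 + 1) + 4^4 = 1280 —(−1)→ 1279
1279 —HB4→ 4^(4 + 1) + 3·4^3 + 3·4^2 + 3·4 + 3 —bump→ 5^(5 + 1) + 3·5^3 + 3·5^2 + 3·5 + 3 = 16093 —(−1)→ 16092
16092 —HB5→ 5^(5 + 1) + 3·5^3 + 3·5^2 + 3·5 + 2 —bump→ 6^(6 + 1) + 3·6^3 + 3·6^2 + 3·6 + 2 = 280712 —(−1)→ 280711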